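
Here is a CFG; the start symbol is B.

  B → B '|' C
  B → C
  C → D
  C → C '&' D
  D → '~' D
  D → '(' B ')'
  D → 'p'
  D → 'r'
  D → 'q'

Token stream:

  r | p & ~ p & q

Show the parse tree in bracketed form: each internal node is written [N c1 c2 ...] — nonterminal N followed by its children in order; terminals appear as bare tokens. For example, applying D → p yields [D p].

[B [B [C [D r]]] | [C [C [C [D p]] & [D ~ [D p]]] & [D q]]]

B
B | C
C | C
D | C
r | C
r | C & D
r | C & D & D
r | D & D & D
r | p & D & D
r | p & ~ D & D
r | p & ~ p & D
r | p & ~ p & q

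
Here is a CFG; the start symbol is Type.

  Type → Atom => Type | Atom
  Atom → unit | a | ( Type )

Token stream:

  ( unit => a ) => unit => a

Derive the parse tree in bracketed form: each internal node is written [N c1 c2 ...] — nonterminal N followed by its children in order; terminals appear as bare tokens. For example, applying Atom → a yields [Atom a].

Type
Atom => Type
( Type ) => Type
( Atom => Type ) => Type
( unit => Type ) => Type
( unit => Atom ) => Type
( unit => a ) => Type
( unit => a ) => Atom => Type
( unit => a ) => unit => Type
( unit => a ) => unit => Atom
( unit => a ) => unit => a

[Type [Atom ( [Type [Atom unit] => [Type [Atom a]]] )] => [Type [Atom unit] => [Type [Atom a]]]]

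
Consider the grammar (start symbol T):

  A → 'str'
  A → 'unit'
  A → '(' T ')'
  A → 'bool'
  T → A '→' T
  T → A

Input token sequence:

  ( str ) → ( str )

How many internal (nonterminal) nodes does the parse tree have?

[T [A ( [T [A str]] )] → [T [A ( [T [A str]] )]]]

8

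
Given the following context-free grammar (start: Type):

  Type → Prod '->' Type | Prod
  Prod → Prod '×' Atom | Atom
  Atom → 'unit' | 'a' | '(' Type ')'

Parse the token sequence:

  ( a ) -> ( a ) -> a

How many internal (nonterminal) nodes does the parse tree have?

[Type [Prod [Atom ( [Type [Prod [Atom a]]] )]] -> [Type [Prod [Atom ( [Type [Prod [Atom a]]] )]] -> [Type [Prod [Atom a]]]]]

15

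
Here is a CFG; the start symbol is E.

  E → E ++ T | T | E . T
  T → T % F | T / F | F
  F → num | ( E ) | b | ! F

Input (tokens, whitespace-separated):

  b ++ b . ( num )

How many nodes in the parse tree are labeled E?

4

[E [E [E [T [F b]]] ++ [T [F b]]] . [T [F ( [E [T [F num]]] )]]]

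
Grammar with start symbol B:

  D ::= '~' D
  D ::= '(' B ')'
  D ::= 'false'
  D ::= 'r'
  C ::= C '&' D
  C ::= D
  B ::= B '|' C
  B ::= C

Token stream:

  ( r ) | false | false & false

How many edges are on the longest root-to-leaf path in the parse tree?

[B [B [B [C [D ( [B [C [D r]]] )]]] | [C [D false]]] | [C [C [D false]] & [D false]]]

8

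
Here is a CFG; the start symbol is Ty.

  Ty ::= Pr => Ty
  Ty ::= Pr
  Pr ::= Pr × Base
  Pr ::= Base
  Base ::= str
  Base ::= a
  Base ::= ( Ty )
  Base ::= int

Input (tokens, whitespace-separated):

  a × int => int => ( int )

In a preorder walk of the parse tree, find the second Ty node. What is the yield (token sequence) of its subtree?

int => ( int )

[Ty [Pr [Pr [Base a]] × [Base int]] => [Ty [Pr [Base int]] => [Ty [Pr [Base ( [Ty [Pr [Base int]]] )]]]]]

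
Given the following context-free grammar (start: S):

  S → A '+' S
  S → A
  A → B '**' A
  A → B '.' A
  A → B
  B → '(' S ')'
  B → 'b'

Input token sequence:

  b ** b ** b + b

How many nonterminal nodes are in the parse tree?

10

[S [A [B b] ** [A [B b] ** [A [B b]]]] + [S [A [B b]]]]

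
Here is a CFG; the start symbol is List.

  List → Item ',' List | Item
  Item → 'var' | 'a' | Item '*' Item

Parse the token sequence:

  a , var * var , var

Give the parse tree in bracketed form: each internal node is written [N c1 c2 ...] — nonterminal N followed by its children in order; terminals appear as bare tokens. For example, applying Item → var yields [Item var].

[List [Item a] , [List [Item [Item var] * [Item var]] , [List [Item var]]]]

List
Item , List
a , List
a , Item , List
a , Item * Item , List
a , var * Item , List
a , var * var , List
a , var * var , Item
a , var * var , var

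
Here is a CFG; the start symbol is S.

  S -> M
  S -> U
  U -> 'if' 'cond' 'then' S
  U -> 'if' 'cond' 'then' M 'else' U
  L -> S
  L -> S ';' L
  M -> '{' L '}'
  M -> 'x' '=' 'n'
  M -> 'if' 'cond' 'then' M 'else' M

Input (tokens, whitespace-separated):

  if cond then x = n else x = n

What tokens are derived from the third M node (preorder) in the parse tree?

[S [M if cond then [M x = n] else [M x = n]]]

x = n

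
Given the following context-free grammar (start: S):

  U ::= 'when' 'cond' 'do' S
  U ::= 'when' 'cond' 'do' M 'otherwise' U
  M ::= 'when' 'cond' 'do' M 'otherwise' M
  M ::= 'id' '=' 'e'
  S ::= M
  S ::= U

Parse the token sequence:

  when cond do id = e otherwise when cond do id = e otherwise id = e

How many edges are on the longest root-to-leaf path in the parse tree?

[S [M when cond do [M id = e] otherwise [M when cond do [M id = e] otherwise [M id = e]]]]

4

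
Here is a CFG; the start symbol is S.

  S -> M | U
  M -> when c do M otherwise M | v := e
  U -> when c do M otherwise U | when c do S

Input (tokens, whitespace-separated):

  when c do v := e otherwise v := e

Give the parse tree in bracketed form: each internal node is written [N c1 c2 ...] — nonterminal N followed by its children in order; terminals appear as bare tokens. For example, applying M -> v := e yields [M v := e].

S
M
when c do M otherwise M
when c do v := e otherwise M
when c do v := e otherwise v := e

[S [M when c do [M v := e] otherwise [M v := e]]]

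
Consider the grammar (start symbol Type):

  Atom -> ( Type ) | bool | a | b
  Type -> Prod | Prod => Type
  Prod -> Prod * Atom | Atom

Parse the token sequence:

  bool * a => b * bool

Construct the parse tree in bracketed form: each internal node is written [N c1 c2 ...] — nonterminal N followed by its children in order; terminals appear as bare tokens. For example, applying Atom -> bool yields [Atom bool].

[Type [Prod [Prod [Atom bool]] * [Atom a]] => [Type [Prod [Prod [Atom b]] * [Atom bool]]]]

Type
Prod => Type
Prod * Atom => Type
Atom * Atom => Type
bool * Atom => Type
bool * a => Type
bool * a => Prod
bool * a => Prod * Atom
bool * a => Atom * Atom
bool * a => b * Atom
bool * a => b * bool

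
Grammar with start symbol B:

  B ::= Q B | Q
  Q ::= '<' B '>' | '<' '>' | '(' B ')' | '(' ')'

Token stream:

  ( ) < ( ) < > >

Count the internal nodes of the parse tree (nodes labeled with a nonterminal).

8

[B [Q ( )] [B [Q < [B [Q ( )] [B [Q < >]]] >]]]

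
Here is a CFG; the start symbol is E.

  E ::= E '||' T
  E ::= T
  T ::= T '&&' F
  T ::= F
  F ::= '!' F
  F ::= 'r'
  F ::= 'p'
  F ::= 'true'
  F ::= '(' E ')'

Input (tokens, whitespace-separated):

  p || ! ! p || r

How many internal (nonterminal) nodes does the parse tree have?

[E [E [E [T [F p]]] || [T [F ! [F ! [F p]]]]] || [T [F r]]]

11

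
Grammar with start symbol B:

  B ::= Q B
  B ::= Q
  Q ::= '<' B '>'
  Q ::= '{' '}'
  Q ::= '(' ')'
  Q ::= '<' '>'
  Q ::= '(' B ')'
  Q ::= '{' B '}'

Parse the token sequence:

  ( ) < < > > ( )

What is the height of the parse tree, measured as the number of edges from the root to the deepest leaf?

[B [Q ( )] [B [Q < [B [Q < >]] >] [B [Q ( )]]]]

5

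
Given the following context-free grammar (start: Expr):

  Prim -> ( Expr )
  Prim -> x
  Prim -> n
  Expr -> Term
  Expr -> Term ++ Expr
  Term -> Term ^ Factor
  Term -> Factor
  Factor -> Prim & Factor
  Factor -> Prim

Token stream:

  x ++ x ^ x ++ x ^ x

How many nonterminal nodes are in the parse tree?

[Expr [Term [Factor [Prim x]]] ++ [Expr [Term [Term [Factor [Prim x]]] ^ [Factor [Prim x]]] ++ [Expr [Term [Term [Factor [Prim x]]] ^ [Factor [Prim x]]]]]]

18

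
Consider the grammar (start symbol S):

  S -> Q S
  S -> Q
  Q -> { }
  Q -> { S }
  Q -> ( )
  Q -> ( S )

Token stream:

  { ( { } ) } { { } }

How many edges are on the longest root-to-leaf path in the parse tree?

6

[S [Q { [S [Q ( [S [Q { }]] )]] }] [S [Q { [S [Q { }]] }]]]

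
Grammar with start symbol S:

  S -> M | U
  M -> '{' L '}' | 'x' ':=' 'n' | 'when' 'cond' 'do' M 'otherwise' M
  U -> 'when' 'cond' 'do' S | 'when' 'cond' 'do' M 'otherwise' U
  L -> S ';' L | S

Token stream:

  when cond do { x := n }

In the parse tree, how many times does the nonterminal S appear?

3

[S [U when cond do [S [M { [L [S [M x := n]]] }]]]]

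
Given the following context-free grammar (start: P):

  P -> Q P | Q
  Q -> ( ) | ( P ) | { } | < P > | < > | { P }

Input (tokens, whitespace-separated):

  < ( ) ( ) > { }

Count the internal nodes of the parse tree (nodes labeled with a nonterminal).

[P [Q < [P [Q ( )] [P [Q ( )]]] >] [P [Q { }]]]

8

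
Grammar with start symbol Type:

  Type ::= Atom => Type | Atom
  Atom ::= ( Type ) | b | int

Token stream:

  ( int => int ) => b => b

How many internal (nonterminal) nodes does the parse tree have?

[Type [Atom ( [Type [Atom int] => [Type [Atom int]]] )] => [Type [Atom b] => [Type [Atom b]]]]

10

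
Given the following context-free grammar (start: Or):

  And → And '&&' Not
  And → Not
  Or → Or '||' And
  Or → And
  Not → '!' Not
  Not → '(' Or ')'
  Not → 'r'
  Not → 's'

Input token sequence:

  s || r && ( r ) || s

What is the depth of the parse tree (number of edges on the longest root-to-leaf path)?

[Or [Or [Or [And [Not s]]] || [And [And [Not r]] && [Not ( [Or [And [Not r]]] )]]] || [And [Not s]]]

7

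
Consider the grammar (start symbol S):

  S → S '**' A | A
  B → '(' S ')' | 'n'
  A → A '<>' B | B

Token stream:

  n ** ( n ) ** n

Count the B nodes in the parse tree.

4

[S [S [S [A [B n]]] ** [A [B ( [S [A [B n]]] )]]] ** [A [B n]]]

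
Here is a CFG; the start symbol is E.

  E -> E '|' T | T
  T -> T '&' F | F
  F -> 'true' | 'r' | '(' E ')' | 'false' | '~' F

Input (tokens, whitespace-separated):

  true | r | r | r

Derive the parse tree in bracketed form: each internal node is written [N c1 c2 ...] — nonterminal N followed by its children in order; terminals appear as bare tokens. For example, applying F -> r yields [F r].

[E [E [E [E [T [F true]]] | [T [F r]]] | [T [F r]]] | [T [F r]]]

E
E | T
E | T | T
E | T | T | T
T | T | T | T
F | T | T | T
true | T | T | T
true | F | T | T
true | r | T | T
true | r | F | T
true | r | r | T
true | r | r | F
true | r | r | r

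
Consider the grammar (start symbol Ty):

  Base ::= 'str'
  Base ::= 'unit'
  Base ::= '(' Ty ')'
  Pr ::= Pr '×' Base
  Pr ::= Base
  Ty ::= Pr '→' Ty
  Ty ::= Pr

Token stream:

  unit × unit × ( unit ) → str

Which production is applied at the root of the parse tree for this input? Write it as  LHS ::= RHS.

[Ty [Pr [Pr [Pr [Base unit]] × [Base unit]] × [Base ( [Ty [Pr [Base unit]]] )]] → [Ty [Pr [Base str]]]]

Ty ::= Pr '→' Ty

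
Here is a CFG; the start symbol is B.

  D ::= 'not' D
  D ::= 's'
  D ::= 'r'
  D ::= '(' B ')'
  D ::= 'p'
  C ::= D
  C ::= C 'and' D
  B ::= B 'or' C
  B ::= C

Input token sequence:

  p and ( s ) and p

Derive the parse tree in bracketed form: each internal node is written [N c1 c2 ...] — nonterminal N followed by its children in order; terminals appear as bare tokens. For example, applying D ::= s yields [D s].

[B [C [C [C [D p]] and [D ( [B [C [D s]]] )]] and [D p]]]

B
C
C and D
C and D and D
D and D and D
p and D and D
p and ( B ) and D
p and ( C ) and D
p and ( D ) and D
p and ( s ) and D
p and ( s ) and p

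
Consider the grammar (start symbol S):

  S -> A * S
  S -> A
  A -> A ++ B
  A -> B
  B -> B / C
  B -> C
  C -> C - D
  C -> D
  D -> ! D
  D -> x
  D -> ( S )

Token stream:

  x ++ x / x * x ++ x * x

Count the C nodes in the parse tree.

6

[S [A [A [B [C [D x]]]] ++ [B [B [C [D x]]] / [C [D x]]]] * [S [A [A [B [C [D x]]]] ++ [B [C [D x]]]] * [S [A [B [C [D x]]]]]]]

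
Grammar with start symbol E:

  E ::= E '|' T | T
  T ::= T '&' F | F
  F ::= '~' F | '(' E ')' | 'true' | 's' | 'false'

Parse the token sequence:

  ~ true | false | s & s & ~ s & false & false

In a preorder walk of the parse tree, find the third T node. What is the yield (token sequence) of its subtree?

s & s & ~ s & false & false

[E [E [E [T [F ~ [F true]]]] | [T [F false]]] | [T [T [T [T [T [F s]] & [F s]] & [F ~ [F s]]] & [F false]] & [F false]]]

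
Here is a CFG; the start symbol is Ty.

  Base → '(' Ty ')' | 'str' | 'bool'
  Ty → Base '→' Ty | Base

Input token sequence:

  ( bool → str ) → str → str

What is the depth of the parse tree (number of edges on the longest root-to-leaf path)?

[Ty [Base ( [Ty [Base bool] → [Ty [Base str]]] )] → [Ty [Base str] → [Ty [Base str]]]]

5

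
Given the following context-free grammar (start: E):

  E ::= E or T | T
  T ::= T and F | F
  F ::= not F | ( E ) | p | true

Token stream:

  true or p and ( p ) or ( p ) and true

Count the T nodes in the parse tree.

[E [E [E [T [F true]]] or [T [T [F p]] and [F ( [E [T [F p]]] )]]] or [T [T [F ( [E [T [F p]]] )]] and [F true]]]

7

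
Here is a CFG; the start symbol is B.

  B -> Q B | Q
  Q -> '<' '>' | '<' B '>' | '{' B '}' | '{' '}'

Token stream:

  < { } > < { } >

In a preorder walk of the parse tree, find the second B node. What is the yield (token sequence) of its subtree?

{ }

[B [Q < [B [Q { }]] >] [B [Q < [B [Q { }]] >]]]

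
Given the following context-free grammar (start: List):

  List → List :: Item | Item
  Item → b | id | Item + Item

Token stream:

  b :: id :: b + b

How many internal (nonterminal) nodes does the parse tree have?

[List [List [List [Item b]] :: [Item id]] :: [Item [Item b] + [Item b]]]

8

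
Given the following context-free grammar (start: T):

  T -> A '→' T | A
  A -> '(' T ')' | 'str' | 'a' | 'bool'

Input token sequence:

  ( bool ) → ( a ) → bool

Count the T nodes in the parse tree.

[T [A ( [T [A bool]] )] → [T [A ( [T [A a]] )] → [T [A bool]]]]

5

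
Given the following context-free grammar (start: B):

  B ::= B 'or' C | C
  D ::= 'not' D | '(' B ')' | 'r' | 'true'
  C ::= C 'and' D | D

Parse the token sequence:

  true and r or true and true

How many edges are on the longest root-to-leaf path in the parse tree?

5

[B [B [C [C [D true]] and [D r]]] or [C [C [D true]] and [D true]]]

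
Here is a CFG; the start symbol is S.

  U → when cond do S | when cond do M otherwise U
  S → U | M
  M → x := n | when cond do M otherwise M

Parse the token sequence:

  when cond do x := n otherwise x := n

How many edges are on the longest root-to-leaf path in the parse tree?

3

[S [M when cond do [M x := n] otherwise [M x := n]]]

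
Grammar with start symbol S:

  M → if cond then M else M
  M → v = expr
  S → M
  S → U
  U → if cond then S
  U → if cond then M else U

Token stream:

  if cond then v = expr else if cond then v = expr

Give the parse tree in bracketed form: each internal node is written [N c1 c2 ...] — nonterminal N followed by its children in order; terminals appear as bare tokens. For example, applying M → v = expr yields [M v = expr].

[S [U if cond then [M v = expr] else [U if cond then [S [M v = expr]]]]]

S
U
if cond then M else U
if cond then v = expr else U
if cond then v = expr else if cond then S
if cond then v = expr else if cond then M
if cond then v = expr else if cond then v = expr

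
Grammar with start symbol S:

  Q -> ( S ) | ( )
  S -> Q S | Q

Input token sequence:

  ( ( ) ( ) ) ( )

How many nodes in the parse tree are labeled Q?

[S [Q ( [S [Q ( )] [S [Q ( )]]] )] [S [Q ( )]]]

4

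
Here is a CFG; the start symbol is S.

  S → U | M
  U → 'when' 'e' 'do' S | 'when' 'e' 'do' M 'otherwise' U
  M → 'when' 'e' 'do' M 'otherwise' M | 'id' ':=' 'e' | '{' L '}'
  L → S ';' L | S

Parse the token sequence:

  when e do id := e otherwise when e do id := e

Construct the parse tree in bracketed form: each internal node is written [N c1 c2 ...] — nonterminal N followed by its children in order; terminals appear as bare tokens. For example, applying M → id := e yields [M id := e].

S
U
when e do M otherwise U
when e do id := e otherwise U
when e do id := e otherwise when e do S
when e do id := e otherwise when e do M
when e do id := e otherwise when e do id := e

[S [U when e do [M id := e] otherwise [U when e do [S [M id := e]]]]]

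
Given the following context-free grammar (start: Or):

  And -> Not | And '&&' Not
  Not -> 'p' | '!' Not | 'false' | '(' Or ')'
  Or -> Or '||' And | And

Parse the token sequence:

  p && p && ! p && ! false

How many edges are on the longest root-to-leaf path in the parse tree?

[Or [And [And [And [And [Not p]] && [Not p]] && [Not ! [Not p]]] && [Not ! [Not false]]]]

6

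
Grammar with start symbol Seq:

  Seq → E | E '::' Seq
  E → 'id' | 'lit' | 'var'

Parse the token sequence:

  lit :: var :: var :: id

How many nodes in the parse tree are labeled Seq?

4

[Seq [E lit] :: [Seq [E var] :: [Seq [E var] :: [Seq [E id]]]]]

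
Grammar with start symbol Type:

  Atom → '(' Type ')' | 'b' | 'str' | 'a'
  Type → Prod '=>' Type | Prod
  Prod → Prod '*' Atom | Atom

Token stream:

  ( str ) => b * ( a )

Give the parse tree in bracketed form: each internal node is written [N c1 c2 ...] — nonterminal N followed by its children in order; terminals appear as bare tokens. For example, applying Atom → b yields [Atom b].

[Type [Prod [Atom ( [Type [Prod [Atom str]]] )]] => [Type [Prod [Prod [Atom b]] * [Atom ( [Type [Prod [Atom a]]] )]]]]

Type
Prod => Type
Atom => Type
( Type ) => Type
( Prod ) => Type
( Atom ) => Type
( str ) => Type
( str ) => Prod
( str ) => Prod * Atom
( str ) => Atom * Atom
( str ) => b * Atom
( str ) => b * ( Type )
( str ) => b * ( Prod )
( str ) => b * ( Atom )
( str ) => b * ( a )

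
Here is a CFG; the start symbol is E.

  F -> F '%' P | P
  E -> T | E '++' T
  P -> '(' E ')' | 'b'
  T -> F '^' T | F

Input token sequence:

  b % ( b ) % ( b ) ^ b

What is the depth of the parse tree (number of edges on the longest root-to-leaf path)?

[E [T [F [F [F [P b]] % [P ( [E [T [F [P b]]]] )]] % [P ( [E [T [F [P b]]]] )]] ^ [T [F [P b]]]]]

9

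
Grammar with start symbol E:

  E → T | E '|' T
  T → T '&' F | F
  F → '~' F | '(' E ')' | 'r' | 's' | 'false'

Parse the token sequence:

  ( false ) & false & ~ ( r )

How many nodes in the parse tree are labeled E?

3

[E [T [T [T [F ( [E [T [F false]]] )]] & [F false]] & [F ~ [F ( [E [T [F r]]] )]]]]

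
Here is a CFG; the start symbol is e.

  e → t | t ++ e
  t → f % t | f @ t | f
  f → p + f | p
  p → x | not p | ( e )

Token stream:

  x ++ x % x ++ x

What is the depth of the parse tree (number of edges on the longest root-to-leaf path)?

6

[e [t [f [p x]]] ++ [e [t [f [p x]] % [t [f [p x]]]] ++ [e [t [f [p x]]]]]]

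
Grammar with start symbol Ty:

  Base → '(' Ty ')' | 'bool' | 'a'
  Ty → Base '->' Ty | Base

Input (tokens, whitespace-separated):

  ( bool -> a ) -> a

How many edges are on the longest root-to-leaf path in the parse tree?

[Ty [Base ( [Ty [Base bool] -> [Ty [Base a]]] )] -> [Ty [Base a]]]

5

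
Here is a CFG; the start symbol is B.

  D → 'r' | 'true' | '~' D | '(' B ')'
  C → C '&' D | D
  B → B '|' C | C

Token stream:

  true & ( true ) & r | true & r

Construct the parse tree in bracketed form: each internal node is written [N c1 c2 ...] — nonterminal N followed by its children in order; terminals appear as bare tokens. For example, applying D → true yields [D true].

B
B | C
C | C
C & D | C
C & D & D | C
D & D & D | C
true & D & D | C
true & ( B ) & D | C
true & ( C ) & D | C
true & ( D ) & D | C
true & ( true ) & D | C
true & ( true ) & r | C
true & ( true ) & r | C & D
true & ( true ) & r | D & D
true & ( true ) & r | true & D
true & ( true ) & r | true & r

[B [B [C [C [C [D true]] & [D ( [B [C [D true]]] )]] & [D r]]] | [C [C [D true]] & [D r]]]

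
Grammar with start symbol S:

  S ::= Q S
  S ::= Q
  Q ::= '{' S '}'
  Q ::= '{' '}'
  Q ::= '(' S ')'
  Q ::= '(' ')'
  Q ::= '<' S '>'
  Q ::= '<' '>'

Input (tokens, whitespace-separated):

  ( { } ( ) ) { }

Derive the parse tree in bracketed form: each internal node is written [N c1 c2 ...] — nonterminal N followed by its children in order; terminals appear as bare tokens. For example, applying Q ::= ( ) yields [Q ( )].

[S [Q ( [S [Q { }] [S [Q ( )]]] )] [S [Q { }]]]

S
Q S
( S ) S
( Q S ) S
( { } S ) S
( { } Q ) S
( { } ( ) ) S
( { } ( ) ) Q
( { } ( ) ) { }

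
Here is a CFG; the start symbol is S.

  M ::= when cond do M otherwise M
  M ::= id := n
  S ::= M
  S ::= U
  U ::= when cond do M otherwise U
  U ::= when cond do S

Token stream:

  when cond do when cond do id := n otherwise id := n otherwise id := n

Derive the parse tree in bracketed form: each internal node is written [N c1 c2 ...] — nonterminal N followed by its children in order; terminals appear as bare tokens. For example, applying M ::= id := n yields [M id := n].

[S [M when cond do [M when cond do [M id := n] otherwise [M id := n]] otherwise [M id := n]]]

S
M
when cond do M otherwise M
when cond do when cond do M otherwise M otherwise M
when cond do when cond do id := n otherwise M otherwise M
when cond do when cond do id := n otherwise id := n otherwise M
when cond do when cond do id := n otherwise id := n otherwise id := n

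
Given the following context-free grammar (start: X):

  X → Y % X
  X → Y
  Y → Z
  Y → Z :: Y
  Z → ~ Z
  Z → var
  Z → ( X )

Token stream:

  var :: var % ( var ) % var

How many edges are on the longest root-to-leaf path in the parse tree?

[X [Y [Z var] :: [Y [Z var]]] % [X [Y [Z ( [X [Y [Z var]]] )]] % [X [Y [Z var]]]]]

7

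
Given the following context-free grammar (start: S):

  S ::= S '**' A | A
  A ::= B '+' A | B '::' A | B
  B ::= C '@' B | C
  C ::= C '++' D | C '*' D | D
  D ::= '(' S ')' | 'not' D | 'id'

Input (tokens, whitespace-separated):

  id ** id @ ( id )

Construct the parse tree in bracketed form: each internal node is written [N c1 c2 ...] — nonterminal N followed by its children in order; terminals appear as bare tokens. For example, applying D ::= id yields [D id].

S
S ** A
A ** A
B ** A
C ** A
D ** A
id ** A
id ** B
id ** C @ B
id ** D @ B
id ** id @ B
id ** id @ C
id ** id @ D
id ** id @ ( S )
id ** id @ ( A )
id ** id @ ( B )
id ** id @ ( C )
id ** id @ ( D )
id ** id @ ( id )

[S [S [A [B [C [D id]]]]] ** [A [B [C [D id]] @ [B [C [D ( [S [A [B [C [D id]]]]] )]]]]]]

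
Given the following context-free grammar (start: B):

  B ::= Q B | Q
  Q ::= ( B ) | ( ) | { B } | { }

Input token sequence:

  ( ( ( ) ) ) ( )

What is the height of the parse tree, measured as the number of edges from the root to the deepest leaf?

6

[B [Q ( [B [Q ( [B [Q ( )]] )]] )] [B [Q ( )]]]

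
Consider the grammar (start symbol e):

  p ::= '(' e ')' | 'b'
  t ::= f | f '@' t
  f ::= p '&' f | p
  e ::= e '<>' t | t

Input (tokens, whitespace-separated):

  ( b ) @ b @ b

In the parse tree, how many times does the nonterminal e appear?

2

[e [t [f [p ( [e [t [f [p b]]]] )]] @ [t [f [p b]] @ [t [f [p b]]]]]]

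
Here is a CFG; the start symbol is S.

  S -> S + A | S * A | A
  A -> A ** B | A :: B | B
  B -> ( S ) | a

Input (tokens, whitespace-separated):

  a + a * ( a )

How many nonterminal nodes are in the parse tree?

12

[S [S [S [A [B a]]] + [A [B a]]] * [A [B ( [S [A [B a]]] )]]]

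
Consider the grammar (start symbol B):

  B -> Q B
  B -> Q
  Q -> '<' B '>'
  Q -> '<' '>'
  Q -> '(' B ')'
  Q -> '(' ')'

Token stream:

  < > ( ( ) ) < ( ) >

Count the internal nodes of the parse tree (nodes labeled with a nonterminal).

10

[B [Q < >] [B [Q ( [B [Q ( )]] )] [B [Q < [B [Q ( )]] >]]]]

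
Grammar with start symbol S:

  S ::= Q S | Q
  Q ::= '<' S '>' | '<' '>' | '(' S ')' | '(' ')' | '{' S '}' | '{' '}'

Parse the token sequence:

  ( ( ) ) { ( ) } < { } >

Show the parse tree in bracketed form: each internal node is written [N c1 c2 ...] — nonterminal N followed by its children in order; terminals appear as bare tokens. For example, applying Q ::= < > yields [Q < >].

S
Q S
( S ) S
( Q ) S
( ( ) ) S
( ( ) ) Q S
( ( ) ) { S } S
( ( ) ) { Q } S
( ( ) ) { ( ) } S
( ( ) ) { ( ) } Q
( ( ) ) { ( ) } < S >
( ( ) ) { ( ) } < Q >
( ( ) ) { ( ) } < { } >

[S [Q ( [S [Q ( )]] )] [S [Q { [S [Q ( )]] }] [S [Q < [S [Q { }]] >]]]]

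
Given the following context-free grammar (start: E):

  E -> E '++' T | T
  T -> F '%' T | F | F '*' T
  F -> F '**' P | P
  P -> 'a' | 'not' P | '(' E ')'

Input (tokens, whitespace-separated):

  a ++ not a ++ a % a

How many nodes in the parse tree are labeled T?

[E [E [E [T [F [P a]]]] ++ [T [F [P not [P a]]]]] ++ [T [F [P a]] % [T [F [P a]]]]]

4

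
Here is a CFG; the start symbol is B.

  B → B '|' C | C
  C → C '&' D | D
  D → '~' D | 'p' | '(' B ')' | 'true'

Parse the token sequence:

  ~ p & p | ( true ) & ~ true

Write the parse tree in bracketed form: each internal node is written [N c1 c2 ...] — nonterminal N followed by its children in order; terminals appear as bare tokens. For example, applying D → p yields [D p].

B
B | C
C | C
C & D | C
D & D | C
~ D & D | C
~ p & D | C
~ p & p | C
~ p & p | C & D
~ p & p | D & D
~ p & p | ( B ) & D
~ p & p | ( C ) & D
~ p & p | ( D ) & D
~ p & p | ( true ) & D
~ p & p | ( true ) & ~ D
~ p & p | ( true ) & ~ true

[B [B [C [C [D ~ [D p]]] & [D p]]] | [C [C [D ( [B [C [D true]]] )]] & [D ~ [D true]]]]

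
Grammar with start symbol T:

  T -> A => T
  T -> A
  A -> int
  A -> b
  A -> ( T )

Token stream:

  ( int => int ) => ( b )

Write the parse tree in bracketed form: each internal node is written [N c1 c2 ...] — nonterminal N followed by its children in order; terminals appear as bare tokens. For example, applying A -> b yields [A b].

T
A => T
( T ) => T
( A => T ) => T
( int => T ) => T
( int => A ) => T
( int => int ) => T
( int => int ) => A
( int => int ) => ( T )
( int => int ) => ( A )
( int => int ) => ( b )

[T [A ( [T [A int] => [T [A int]]] )] => [T [A ( [T [A b]] )]]]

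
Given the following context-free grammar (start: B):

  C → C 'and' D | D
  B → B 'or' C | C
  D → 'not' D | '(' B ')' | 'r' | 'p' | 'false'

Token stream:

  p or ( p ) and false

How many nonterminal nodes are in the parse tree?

11

[B [B [C [D p]]] or [C [C [D ( [B [C [D p]]] )]] and [D false]]]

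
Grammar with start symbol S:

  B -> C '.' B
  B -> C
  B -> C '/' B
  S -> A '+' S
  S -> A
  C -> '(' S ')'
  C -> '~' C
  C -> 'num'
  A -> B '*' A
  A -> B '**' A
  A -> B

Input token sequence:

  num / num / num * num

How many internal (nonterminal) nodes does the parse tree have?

[S [A [B [C num] / [B [C num] / [B [C num]]]] * [A [B [C num]]]]]

11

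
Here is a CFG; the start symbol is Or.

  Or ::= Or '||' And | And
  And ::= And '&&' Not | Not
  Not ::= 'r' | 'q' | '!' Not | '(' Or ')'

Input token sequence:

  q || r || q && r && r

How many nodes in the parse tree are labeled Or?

[Or [Or [Or [And [Not q]]] || [And [Not r]]] || [And [And [And [Not q]] && [Not r]] && [Not r]]]

3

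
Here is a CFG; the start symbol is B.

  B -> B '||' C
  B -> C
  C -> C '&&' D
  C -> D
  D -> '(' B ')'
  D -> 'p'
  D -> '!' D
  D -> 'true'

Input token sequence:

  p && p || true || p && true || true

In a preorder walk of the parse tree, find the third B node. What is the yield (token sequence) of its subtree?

p && p || true

[B [B [B [B [C [C [D p]] && [D p]]] || [C [D true]]] || [C [C [D p]] && [D true]]] || [C [D true]]]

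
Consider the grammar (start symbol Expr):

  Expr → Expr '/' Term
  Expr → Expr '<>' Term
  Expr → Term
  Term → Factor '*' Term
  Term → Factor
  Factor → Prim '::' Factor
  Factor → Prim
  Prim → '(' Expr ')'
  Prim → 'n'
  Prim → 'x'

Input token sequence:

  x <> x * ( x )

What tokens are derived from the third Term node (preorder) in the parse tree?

( x )

[Expr [Expr [Term [Factor [Prim x]]]] <> [Term [Factor [Prim x]] * [Term [Factor [Prim ( [Expr [Term [Factor [Prim x]]]] )]]]]]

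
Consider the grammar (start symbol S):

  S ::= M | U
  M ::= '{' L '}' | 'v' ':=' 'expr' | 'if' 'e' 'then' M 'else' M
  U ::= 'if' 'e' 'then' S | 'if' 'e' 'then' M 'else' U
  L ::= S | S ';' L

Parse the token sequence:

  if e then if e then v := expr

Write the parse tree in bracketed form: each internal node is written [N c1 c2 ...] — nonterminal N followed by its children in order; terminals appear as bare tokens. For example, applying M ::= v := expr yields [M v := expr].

S
U
if e then S
if e then U
if e then if e then S
if e then if e then M
if e then if e then v := expr

[S [U if e then [S [U if e then [S [M v := expr]]]]]]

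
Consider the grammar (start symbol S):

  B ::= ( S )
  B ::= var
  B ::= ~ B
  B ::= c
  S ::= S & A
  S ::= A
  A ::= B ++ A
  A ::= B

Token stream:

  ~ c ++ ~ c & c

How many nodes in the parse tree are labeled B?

5

[S [S [A [B ~ [B c]] ++ [A [B ~ [B c]]]]] & [A [B c]]]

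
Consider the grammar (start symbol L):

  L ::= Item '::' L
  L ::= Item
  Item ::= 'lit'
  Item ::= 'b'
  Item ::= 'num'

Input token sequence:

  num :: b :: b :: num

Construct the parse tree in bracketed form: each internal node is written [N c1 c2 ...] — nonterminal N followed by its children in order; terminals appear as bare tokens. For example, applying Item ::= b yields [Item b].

L
Item :: L
num :: L
num :: Item :: L
num :: b :: L
num :: b :: Item :: L
num :: b :: b :: L
num :: b :: b :: Item
num :: b :: b :: num

[L [Item num] :: [L [Item b] :: [L [Item b] :: [L [Item num]]]]]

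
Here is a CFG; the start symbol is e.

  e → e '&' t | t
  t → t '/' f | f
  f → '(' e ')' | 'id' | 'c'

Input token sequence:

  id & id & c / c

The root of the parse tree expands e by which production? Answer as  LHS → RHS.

[e [e [e [t [f id]]] & [t [f id]]] & [t [t [f c]] / [f c]]]

e → e '&' t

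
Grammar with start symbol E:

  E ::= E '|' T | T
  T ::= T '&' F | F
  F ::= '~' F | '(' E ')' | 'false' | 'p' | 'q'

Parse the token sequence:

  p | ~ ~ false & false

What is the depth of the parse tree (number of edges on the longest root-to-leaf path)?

[E [E [T [F p]]] | [T [T [F ~ [F ~ [F false]]]] & [F false]]]

6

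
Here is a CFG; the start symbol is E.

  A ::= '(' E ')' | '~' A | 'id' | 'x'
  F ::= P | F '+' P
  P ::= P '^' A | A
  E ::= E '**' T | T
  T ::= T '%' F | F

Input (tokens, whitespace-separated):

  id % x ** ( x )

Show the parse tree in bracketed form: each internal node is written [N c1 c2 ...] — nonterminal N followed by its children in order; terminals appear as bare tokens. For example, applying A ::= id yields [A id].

[E [E [T [T [F [P [A id]]]] % [F [P [A x]]]]] ** [T [F [P [A ( [E [T [F [P [A x]]]]] )]]]]]

E
E ** T
T ** T
T % F ** T
F % F ** T
P % F ** T
A % F ** T
id % F ** T
id % P ** T
id % A ** T
id % x ** T
id % x ** F
id % x ** P
id % x ** A
id % x ** ( E )
id % x ** ( T )
id % x ** ( F )
id % x ** ( P )
id % x ** ( A )
id % x ** ( x )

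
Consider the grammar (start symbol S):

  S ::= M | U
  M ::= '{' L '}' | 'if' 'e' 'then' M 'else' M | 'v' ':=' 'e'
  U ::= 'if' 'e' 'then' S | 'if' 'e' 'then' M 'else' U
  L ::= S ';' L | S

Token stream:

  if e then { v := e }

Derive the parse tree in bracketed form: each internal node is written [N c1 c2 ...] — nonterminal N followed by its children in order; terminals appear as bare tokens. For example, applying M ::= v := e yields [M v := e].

[S [U if e then [S [M { [L [S [M v := e]]] }]]]]

S
U
if e then S
if e then M
if e then { L }
if e then { S }
if e then { M }
if e then { v := e }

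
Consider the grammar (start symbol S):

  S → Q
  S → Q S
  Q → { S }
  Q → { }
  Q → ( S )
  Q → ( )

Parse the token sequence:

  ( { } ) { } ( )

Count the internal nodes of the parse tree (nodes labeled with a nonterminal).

[S [Q ( [S [Q { }]] )] [S [Q { }] [S [Q ( )]]]]

8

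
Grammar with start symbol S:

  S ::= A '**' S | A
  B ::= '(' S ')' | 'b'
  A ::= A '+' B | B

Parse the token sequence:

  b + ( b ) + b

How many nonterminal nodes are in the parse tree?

[S [A [A [A [B b]] + [B ( [S [A [B b]]] )]] + [B b]]]

10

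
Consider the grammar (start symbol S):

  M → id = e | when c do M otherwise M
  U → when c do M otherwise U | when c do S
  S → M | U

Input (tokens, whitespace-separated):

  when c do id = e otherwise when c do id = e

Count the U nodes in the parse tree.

2

[S [U when c do [M id = e] otherwise [U when c do [S [M id = e]]]]]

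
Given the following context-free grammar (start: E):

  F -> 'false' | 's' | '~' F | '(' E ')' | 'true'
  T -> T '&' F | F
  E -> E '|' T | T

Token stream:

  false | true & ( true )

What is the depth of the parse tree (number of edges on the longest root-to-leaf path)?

6

[E [E [T [F false]]] | [T [T [F true]] & [F ( [E [T [F true]]] )]]]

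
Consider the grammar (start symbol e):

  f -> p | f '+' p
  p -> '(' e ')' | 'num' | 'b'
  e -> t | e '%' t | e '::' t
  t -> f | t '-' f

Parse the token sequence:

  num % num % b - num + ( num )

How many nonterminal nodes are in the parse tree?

21

[e [e [e [t [f [p num]]]] % [t [f [p num]]]] % [t [t [f [p b]]] - [f [f [p num]] + [p ( [e [t [f [p num]]]] )]]]]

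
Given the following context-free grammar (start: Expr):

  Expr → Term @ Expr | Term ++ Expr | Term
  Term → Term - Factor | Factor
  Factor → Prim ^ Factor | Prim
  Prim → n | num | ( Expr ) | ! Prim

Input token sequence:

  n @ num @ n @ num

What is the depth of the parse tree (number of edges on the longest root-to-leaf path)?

7

[Expr [Term [Factor [Prim n]]] @ [Expr [Term [Factor [Prim num]]] @ [Expr [Term [Factor [Prim n]]] @ [Expr [Term [Factor [Prim num]]]]]]]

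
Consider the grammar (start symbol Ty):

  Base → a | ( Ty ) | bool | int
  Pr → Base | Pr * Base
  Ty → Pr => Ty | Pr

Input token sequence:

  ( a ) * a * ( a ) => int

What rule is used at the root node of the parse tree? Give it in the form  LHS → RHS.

[Ty [Pr [Pr [Pr [Base ( [Ty [Pr [Base a]]] )]] * [Base a]] * [Base ( [Ty [Pr [Base a]]] )]] => [Ty [Pr [Base int]]]]

Ty → Pr => Ty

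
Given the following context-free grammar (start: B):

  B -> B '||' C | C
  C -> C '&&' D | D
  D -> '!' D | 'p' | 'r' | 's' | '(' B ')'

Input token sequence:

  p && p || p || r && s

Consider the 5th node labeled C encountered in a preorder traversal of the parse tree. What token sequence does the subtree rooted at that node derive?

r

[B [B [B [C [C [D p]] && [D p]]] || [C [D p]]] || [C [C [D r]] && [D s]]]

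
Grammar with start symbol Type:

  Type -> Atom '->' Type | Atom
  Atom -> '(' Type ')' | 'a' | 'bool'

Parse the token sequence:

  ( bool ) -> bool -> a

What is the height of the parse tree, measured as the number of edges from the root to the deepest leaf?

[Type [Atom ( [Type [Atom bool]] )] -> [Type [Atom bool] -> [Type [Atom a]]]]

4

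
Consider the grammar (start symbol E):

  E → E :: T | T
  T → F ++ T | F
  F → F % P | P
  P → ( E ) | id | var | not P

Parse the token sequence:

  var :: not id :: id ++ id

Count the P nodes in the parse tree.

5

[E [E [E [T [F [P var]]]] :: [T [F [P not [P id]]]]] :: [T [F [P id]] ++ [T [F [P id]]]]]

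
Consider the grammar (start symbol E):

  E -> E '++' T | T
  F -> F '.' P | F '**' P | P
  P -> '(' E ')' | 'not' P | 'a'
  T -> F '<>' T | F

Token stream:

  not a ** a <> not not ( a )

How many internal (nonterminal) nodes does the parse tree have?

[E [T [F [F [P not [P a]]] ** [P a]] <> [T [F [P not [P not [P ( [E [T [F [P a]]]] )]]]]]]]

16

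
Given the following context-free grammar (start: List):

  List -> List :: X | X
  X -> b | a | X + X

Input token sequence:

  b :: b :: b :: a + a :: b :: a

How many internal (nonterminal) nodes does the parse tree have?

14

[List [List [List [List [List [List [X b]] :: [X b]] :: [X b]] :: [X [X a] + [X a]]] :: [X b]] :: [X a]]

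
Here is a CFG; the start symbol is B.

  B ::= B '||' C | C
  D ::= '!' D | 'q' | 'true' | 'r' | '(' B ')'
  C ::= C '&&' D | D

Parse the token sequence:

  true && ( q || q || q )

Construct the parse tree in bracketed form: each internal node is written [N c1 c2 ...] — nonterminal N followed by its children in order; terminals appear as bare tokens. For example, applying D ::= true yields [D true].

B
C
C && D
D && D
true && D
true && ( B )
true && ( B || C )
true && ( B || C || C )
true && ( C || C || C )
true && ( D || C || C )
true && ( q || C || C )
true && ( q || D || C )
true && ( q || q || C )
true && ( q || q || D )
true && ( q || q || q )

[B [C [C [D true]] && [D ( [B [B [B [C [D q]]] || [C [D q]]] || [C [D q]]] )]]]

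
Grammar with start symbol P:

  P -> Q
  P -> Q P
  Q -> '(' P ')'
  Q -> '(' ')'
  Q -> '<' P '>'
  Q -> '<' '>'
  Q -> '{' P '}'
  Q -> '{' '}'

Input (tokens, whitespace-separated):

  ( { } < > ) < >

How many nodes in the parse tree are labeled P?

[P [Q ( [P [Q { }] [P [Q < >]]] )] [P [Q < >]]]

4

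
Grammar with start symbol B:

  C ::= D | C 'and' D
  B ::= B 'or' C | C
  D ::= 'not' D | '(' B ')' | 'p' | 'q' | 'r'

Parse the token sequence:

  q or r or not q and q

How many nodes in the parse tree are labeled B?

[B [B [B [C [D q]]] or [C [D r]]] or [C [C [D not [D q]]] and [D q]]]

3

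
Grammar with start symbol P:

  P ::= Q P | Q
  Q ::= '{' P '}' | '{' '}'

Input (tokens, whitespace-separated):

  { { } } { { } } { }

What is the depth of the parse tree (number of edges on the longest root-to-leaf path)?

5

[P [Q { [P [Q { }]] }] [P [Q { [P [Q { }]] }] [P [Q { }]]]]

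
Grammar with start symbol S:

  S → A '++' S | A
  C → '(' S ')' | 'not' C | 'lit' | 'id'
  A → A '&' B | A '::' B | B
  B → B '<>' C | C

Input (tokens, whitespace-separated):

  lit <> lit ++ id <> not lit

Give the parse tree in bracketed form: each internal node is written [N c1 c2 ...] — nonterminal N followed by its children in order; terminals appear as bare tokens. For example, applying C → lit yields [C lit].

S
A ++ S
B ++ S
B <> C ++ S
C <> C ++ S
lit <> C ++ S
lit <> lit ++ S
lit <> lit ++ A
lit <> lit ++ B
lit <> lit ++ B <> C
lit <> lit ++ C <> C
lit <> lit ++ id <> C
lit <> lit ++ id <> not C
lit <> lit ++ id <> not lit

[S [A [B [B [C lit]] <> [C lit]]] ++ [S [A [B [B [C id]] <> [C not [C lit]]]]]]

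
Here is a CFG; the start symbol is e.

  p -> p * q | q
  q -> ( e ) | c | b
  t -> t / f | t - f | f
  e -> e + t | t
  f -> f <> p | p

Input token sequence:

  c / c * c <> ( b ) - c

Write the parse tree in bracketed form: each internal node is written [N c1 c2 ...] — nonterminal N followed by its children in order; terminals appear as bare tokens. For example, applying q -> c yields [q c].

e
t
t - f
t / f - f
f / f - f
p / f - f
q / f - f
c / f - f
c / f <> p - f
c / p <> p - f
c / p * q <> p - f
c / q * q <> p - f
c / c * q <> p - f
c / c * c <> p - f
c / c * c <> q - f
c / c * c <> ( e ) - f
c / c * c <> ( t ) - f
c / c * c <> ( f ) - f
c / c * c <> ( p ) - f
c / c * c <> ( q ) - f
c / c * c <> ( b ) - f
c / c * c <> ( b ) - p
c / c * c <> ( b ) - q
c / c * c <> ( b ) - c

[e [t [t [t [f [p [q c]]]] / [f [f [p [p [q c]] * [q c]]] <> [p [q ( [e [t [f [p [q b]]]]] )]]]] - [f [p [q c]]]]]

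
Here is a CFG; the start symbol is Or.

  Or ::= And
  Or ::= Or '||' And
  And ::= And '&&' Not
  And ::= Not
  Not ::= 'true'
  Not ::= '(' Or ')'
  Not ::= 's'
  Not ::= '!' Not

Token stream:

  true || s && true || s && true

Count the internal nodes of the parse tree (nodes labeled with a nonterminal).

13

[Or [Or [Or [And [Not true]]] || [And [And [Not s]] && [Not true]]] || [And [And [Not s]] && [Not true]]]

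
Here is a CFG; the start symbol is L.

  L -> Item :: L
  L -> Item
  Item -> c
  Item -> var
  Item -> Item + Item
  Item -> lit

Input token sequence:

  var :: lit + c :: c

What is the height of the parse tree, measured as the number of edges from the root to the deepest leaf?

4

[L [Item var] :: [L [Item [Item lit] + [Item c]] :: [L [Item c]]]]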